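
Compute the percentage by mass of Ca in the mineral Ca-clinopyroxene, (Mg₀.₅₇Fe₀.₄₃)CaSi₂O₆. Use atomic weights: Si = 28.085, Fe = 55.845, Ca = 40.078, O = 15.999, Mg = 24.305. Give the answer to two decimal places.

17.42 mass %

M((Mg₀.₅₇Fe₀.₄₃)CaSi₂O₆) = 230.109 g/mol.
Ca contributes 1 × 40.078 = 40.078 g per mole.
40.078/230.109 = 0.1742 → 17.42%.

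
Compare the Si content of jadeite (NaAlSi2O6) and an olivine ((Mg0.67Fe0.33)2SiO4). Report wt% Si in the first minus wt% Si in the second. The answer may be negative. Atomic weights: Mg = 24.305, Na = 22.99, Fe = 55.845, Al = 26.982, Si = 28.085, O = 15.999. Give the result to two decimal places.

10.40 percentage points

M(NaAlSi2O6) = 202.136 g/mol, so wt% Si = 56.170/202.136 × 100 = 27.79%.
M((Mg0.67Fe0.33)2SiO4) = 161.507 g/mol, so wt% Si = 28.085/161.507 × 100 = 17.39%.
27.79 − 17.39 = 10.40 pp.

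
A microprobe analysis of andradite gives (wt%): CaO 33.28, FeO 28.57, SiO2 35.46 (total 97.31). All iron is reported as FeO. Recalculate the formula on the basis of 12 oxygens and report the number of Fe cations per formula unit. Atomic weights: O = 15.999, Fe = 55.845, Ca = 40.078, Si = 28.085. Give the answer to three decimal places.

33.28 wt% CaO ÷ 56.077 g/mol = 0.59347 mol, giving 0.59347 Ca and 0.59347 O.
28.57 wt% FeO ÷ 71.844 g/mol = 0.39767 mol, giving 0.39767 Fe and 0.39767 O.
35.46 wt% SiO2 ÷ 60.083 g/mol = 0.59018 mol, giving 0.59018 Si and 1.18036 O.
Oxygen sums to 2.17150; scaling by 12/2.17150 = 5.52613 puts the formula on 12 O.
Fe: 0.39767 × 5.52613 = 2.198 atoms per formula unit.

2.198 Fe apfu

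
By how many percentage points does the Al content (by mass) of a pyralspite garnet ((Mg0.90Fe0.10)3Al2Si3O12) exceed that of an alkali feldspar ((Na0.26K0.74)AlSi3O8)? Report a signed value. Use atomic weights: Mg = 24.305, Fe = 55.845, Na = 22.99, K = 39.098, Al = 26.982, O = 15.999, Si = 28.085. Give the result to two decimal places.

First mineral: 53.964 g Al in 412.584 g formula = 13.08 wt% Al.
Second mineral: 26.982 g Al in 274.139 g formula = 9.84 wt% Al.
13.08% − 9.84% gives a difference of 3.24 percentage points.

3.24 percentage points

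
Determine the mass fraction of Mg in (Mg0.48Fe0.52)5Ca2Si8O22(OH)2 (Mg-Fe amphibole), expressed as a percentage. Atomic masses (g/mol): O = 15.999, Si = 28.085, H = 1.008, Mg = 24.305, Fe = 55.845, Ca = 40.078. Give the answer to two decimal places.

Formula mass = 2.40×24.305 + 2.60×55.845 + 2×40.078 + 8×28.085 + 24×15.999 + 2×1.008 = 894.357 g/mol, of which 58.332 g is Mg.
So Mg makes up 58.332/894.357 = 0.0652 of the mass, i.e. 6.52%.

6.52 wt%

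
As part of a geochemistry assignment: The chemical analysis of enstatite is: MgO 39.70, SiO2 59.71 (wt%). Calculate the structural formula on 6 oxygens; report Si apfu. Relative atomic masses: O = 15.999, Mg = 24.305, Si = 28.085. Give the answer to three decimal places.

MgO (M=40.304): mol = 0.98501; Mg = 0.98501, O = 0.98501.
SiO2 (M=60.083): mol = 0.99379; Si = 0.99379, O = 1.98758.
ΣO = 2.97259; factor = 6/ΣO = 2.01844.
Si apfu = 0.99379 × 2.01844 = 2.006.

2.006 Si apfu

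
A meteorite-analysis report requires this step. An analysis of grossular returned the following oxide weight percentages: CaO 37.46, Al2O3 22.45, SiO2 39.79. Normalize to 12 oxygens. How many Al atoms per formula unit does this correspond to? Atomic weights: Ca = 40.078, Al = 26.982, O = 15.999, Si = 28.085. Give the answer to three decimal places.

CaO: 37.46/56.077 = 0.66801 mol → 0.66801 mol Ca, 0.66801 mol O.
Al2O3: 22.45/101.961 = 0.22018 mol → 0.44036 mol Al, 0.66054 mol O.
SiO2: 39.79/60.083 = 0.66225 mol → 0.66225 mol Si, 1.32450 mol O.
Total oxygen = 2.65305 mol. Normalization factor = 12/2.65305 = 4.52310.
Al per 12 O = 0.44036 × 4.52310 = 1.992.

1.992 Al apfu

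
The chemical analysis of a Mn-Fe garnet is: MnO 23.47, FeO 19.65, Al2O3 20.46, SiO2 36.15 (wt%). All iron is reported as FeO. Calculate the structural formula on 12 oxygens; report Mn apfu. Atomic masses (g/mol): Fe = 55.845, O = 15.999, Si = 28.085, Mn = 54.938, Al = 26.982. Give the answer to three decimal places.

1.648 Mn apfu

MnO (M=70.937): mol = 0.33086; Mn = 0.33086, O = 0.33086.
FeO (M=71.844): mol = 0.27351; Fe = 0.27351, O = 0.27351.
Al2O3 (M=101.961): mol = 0.20066; Al = 0.40132, O = 0.60198.
SiO2 (M=60.083): mol = 0.60167; Si = 0.60167, O = 1.20334.
ΣO = 2.40969; factor = 12/ΣO = 4.97989.
Mn apfu = 0.33086 × 4.97989 = 1.648.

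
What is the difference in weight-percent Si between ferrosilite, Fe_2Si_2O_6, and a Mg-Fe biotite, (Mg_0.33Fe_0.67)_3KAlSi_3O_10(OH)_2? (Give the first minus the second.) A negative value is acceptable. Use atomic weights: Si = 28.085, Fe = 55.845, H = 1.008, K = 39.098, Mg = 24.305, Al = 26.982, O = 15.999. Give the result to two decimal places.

Si in Fe_2Si_2O_6: molar mass 263.854 g/mol; 2×28.085 = 56.170 g → 21.29 wt%.
Si in (Mg_0.33Fe_0.67)_3KAlSi_3O_10(OH)_2: molar mass 480.649 g/mol; 3×28.085 = 84.255 g → 17.53 wt%.
Difference = 21.29 − 17.53 = 3.76 percentage points.

3.76 percentage points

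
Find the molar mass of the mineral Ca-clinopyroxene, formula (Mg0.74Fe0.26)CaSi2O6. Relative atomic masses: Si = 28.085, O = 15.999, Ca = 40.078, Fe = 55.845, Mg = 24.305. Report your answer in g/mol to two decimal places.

224.75 g/mol

M = 0.74*24.305 + 0.26*55.845 + 1*40.078 + 2*28.085 + 6*15.999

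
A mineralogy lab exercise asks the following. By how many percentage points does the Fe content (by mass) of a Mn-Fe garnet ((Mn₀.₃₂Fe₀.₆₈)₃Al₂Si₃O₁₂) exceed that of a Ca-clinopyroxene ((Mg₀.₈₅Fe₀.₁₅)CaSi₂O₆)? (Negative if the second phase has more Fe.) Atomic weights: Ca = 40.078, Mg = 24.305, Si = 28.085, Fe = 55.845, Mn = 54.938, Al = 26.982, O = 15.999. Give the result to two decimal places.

First mineral: 113.924 g Fe in 496.871 g formula = 22.93 wt% Fe.
Second mineral: 8.377 g Fe in 221.278 g formula = 3.79 wt% Fe.
22.93% − 3.79% gives a difference of 19.14 percentage points.

19.14 percentage points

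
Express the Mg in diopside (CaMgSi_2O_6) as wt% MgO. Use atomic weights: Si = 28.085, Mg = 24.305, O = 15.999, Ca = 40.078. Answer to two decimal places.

18.61 wt%

Formula mass = 216.547 g/mol.
1 Mg → 1.0000 mol MgO per formula unit; M(MgO) = 40.304, so MgO mass = 40.304 g.
40.304/216.547 × 100 = 18.61 wt%.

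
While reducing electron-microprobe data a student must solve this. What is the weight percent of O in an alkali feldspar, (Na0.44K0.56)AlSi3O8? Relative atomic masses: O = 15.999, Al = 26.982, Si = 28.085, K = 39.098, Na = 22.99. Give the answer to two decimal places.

47.19 weight percent

Molar mass of (Na0.44K0.56)AlSi3O8: 0.44×22.99 + 0.56×39.098 + 1×26.982 + 3×28.085 + 8×15.999 = 271.239 g/mol.
Mass of O per formula unit: 8 × 15.999 = 127.992 g.
Weight fraction O = 127.992 / 271.239 = 0.4719.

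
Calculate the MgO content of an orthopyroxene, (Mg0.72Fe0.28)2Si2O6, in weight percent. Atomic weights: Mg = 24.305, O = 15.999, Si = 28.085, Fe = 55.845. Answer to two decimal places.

26.57 wt%

Formula mass = 218.436 g/mol.
1.44 Mg → 1.4400 mol MgO per formula unit; M(MgO) = 40.304, so MgO mass = 58.038 g.
58.038/218.436 × 100 = 26.57 wt%.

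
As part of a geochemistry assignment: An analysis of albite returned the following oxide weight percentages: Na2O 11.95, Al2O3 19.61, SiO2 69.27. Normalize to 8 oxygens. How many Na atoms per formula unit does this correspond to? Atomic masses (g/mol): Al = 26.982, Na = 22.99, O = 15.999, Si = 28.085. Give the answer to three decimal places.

Na2O (M=61.979): mol = 0.19281; Na = 0.38562, O = 0.19281.
Al2O3 (M=101.961): mol = 0.19233; Al = 0.38466, O = 0.57699.
SiO2 (M=60.083): mol = 1.15291; Si = 1.15291, O = 2.30582.
ΣO = 3.07562; factor = 8/ΣO = 2.60110.
Na apfu = 0.38562 × 2.60110 = 1.003.

1.003 Na apfu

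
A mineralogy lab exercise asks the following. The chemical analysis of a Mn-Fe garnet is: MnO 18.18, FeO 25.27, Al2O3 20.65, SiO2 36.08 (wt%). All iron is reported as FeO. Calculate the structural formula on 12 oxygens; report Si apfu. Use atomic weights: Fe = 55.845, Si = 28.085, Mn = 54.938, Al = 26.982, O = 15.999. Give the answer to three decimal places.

MnO: 18.18/70.937 = 0.25628 mol → 0.25628 mol Mn, 0.25628 mol O.
FeO: 25.27/71.844 = 0.35173 mol → 0.35173 mol Fe, 0.35173 mol O.
Al2O3: 20.65/101.961 = 0.20253 mol → 0.40506 mol Al, 0.60759 mol O.
SiO2: 36.08/60.083 = 0.60050 mol → 0.60050 mol Si, 1.20100 mol O.
Total oxygen = 2.41660 mol. Normalization factor = 12/2.41660 = 4.96565.
Si per 12 O = 0.60050 × 4.96565 = 2.982.

2.982 Si apfu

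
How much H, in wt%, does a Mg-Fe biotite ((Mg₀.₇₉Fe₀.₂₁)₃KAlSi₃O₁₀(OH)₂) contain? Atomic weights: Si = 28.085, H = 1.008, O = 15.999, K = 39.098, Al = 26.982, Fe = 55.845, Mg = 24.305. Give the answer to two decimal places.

Molar mass of (Mg₀.₇₉Fe₀.₂₁)₃KAlSi₃O₁₀(OH)₂: 2.37*24.305 + 0.63*55.845 + 1*39.098 + 1*26.982 + 3*28.085 + 12*15.999 + 2*1.008 = 437.124 g/mol.
Mass of H per formula unit: 2 × 1.008 = 2.016 g.
Weight fraction H = 2.016 / 437.124 = 0.0046.

0.46 wt%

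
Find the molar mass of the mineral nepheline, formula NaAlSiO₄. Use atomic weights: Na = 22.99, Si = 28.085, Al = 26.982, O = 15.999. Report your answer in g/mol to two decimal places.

The formula mass is the sum 1×22.99 + 1×26.982 + 1×28.085 + 4×15.999.

142.05 g/mol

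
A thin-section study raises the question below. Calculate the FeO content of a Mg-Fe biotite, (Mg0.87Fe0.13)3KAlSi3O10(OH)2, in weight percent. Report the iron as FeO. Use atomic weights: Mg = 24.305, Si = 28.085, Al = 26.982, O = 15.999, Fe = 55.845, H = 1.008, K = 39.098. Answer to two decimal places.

6.52 wt%

Formula mass = 429.555 g/mol.
0.39 Fe → 0.3900 mol FeO per formula unit; M(FeO) = 71.844, so FeO mass = 28.019 g.
28.019/429.555 × 100 = 6.52 wt%.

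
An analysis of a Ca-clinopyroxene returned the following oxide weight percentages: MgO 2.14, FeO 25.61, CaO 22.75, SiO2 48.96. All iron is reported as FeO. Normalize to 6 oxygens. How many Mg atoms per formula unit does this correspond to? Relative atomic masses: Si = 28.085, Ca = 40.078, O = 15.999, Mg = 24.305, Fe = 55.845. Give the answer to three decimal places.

MgO (M=40.304): mol = 0.05310; Mg = 0.05310, O = 0.05310.
FeO (M=71.844): mol = 0.35647; Fe = 0.35647, O = 0.35647.
CaO (M=56.077): mol = 0.40569; Ca = 0.40569, O = 0.40569.
SiO2 (M=60.083): mol = 0.81487; Si = 0.81487, O = 1.62974.
ΣO = 2.44500; factor = 6/ΣO = 2.45399.
Mg apfu = 0.05310 × 2.45399 = 0.130.

0.130 Mg apfu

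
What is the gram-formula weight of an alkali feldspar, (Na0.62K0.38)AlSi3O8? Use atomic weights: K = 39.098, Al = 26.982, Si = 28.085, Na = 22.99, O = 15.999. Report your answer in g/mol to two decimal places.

268.34 g/mol

The formula mass is the sum 0.62·22.99 + 0.38·39.098 + 1·26.982 + 3·28.085 + 8·15.999.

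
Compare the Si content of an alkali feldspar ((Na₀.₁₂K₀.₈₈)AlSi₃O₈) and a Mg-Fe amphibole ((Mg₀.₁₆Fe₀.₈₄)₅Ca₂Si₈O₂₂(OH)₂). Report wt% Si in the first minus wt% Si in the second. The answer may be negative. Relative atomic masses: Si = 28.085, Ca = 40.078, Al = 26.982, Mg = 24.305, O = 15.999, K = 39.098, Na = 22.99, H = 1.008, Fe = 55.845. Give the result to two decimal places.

M((Na₀.₁₂K₀.₈₈)AlSi₃O₈) = 276.394 g/mol, so wt% Si = 84.255/276.394 × 100 = 30.48%.
M((Mg₀.₁₆Fe₀.₈₄)₅Ca₂Si₈O₂₂(OH)₂) = 944.821 g/mol, so wt% Si = 224.680/944.821 × 100 = 23.78%.
30.48 − 23.78 = 6.70 pp.

6.70 percentage points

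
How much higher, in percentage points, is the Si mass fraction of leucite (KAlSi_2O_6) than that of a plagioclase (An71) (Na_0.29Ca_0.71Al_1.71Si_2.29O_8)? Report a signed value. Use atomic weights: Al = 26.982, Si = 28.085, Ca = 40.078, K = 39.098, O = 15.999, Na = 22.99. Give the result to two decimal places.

2.23 percentage points

Si in KAlSi_2O_6: molar mass 218.244 g/mol; 2×28.085 = 56.170 g → 25.74 wt%.
Si in Na_0.29Ca_0.71Al_1.71Si_2.29O_8: molar mass 273.568 g/mol; 2.29×28.085 = 64.315 g → 23.51 wt%.
Difference = 25.74 − 23.51 = 2.23 percentage points.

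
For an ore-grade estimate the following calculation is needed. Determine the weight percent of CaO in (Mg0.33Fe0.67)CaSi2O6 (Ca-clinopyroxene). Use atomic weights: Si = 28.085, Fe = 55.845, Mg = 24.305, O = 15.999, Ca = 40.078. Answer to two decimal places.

23.59 wt%

M((Mg0.33Fe0.67)CaSi2O6) = 237.679 g/mol; M(CaO) = 56.077 g/mol.
Moles CaO per formula unit = 1 Ca ÷ 1 = 1.0000.
CaO fraction = (1.0000 × 56.077) / 237.679 = 56.077/237.679 = 0.2359.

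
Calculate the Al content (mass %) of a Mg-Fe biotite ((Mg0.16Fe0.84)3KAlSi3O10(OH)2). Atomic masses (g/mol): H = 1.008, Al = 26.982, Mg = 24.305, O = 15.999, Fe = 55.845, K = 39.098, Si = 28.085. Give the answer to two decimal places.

5.43 mass %

M((Mg0.16Fe0.84)3KAlSi3O10(OH)2) = 496.735 g/mol.
Al contributes 1 × 26.982 = 26.982 g per mole.
26.982/496.735 = 0.0543 → 5.43%.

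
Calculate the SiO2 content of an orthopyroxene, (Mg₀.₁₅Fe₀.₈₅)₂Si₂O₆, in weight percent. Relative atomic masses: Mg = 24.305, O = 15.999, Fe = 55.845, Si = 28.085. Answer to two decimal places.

47.24 wt%

M((Mg₀.₁₅Fe₀.₈₅)₂Si₂O₆) = 254.392 g/mol; M(SiO2) = 60.083 g/mol.
Moles SiO2 per formula unit = 2 Si ÷ 1 = 2.0000.
SiO2 fraction = (2.0000 × 60.083) / 254.392 = 120.166/254.392 = 0.4724.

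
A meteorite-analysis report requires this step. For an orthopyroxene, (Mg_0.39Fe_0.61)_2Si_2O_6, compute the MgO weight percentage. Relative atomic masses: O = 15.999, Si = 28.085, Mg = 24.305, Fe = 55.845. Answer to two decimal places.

13.14 wt%

Molar mass of (Mg_0.39Fe_0.61)_2Si_2O_6 = 0.78*24.305 + 1.22*55.845 + 2*28.085 + 6*15.999 = 239.253 g/mol.
Each formula unit contains 0.78 Mg, equivalent to 0.78/1 = 0.7800 mol MgO.
M(MgO) = 1×24.305 + 1×15.999 = 40.304 g/mol.
Mass of MgO per formula unit = 0.7800 × 40.304 = 31.437 g.
MgO wt% = 31.437 / 239.253 × 100 = 13.14%.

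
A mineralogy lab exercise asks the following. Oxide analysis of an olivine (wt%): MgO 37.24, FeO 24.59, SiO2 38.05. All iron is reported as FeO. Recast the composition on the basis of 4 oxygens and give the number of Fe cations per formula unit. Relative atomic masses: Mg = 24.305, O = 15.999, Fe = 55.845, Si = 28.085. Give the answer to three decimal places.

0.541 Fe apfu

37.24 wt% MgO ÷ 40.304 g/mol = 0.92398 mol, giving 0.92398 Mg and 0.92398 O.
24.59 wt% FeO ÷ 71.844 g/mol = 0.34227 mol, giving 0.34227 Fe and 0.34227 O.
38.05 wt% SiO2 ÷ 60.083 g/mol = 0.63329 mol, giving 0.63329 Si and 1.26658 O.
Oxygen sums to 2.53283; scaling by 4/2.53283 = 1.57926 puts the formula on 4 O.
Fe: 0.34227 × 1.57926 = 0.541 atoms per formula unit.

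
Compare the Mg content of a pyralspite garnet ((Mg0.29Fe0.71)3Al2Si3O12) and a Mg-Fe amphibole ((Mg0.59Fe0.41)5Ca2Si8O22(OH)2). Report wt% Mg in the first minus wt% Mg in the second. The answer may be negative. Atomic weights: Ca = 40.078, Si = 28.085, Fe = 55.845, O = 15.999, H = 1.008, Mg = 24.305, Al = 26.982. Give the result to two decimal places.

Mg in (Mg0.29Fe0.71)3Al2Si3O12: molar mass 470.302 g/mol; 0.87×24.305 = 21.145 g → 4.50 wt%.
Mg in (Mg0.59Fe0.41)5Ca2Si8O22(OH)2: molar mass 877.010 g/mol; 2.95×24.305 = 71.700 g → 8.18 wt%.
Difference = 4.50 − 8.18 = -3.68 percentage points.

-3.68 percentage points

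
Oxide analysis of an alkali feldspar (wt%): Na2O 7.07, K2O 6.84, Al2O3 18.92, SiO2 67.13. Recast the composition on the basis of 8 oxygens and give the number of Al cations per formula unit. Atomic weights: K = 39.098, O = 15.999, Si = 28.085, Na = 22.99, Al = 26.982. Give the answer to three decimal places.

0.997 Al apfu

Na2O (M=61.979): mol = 0.11407; Na = 0.22814, O = 0.11407.
K2O (M=94.195): mol = 0.07262; K = 0.14524, O = 0.07262.
Al2O3 (M=101.961): mol = 0.18556; Al = 0.37112, O = 0.55668.
SiO2 (M=60.083): mol = 1.11729; Si = 1.11729, O = 2.23458.
ΣO = 2.97795; factor = 8/ΣO = 2.68641.
Al apfu = 0.37112 × 2.68641 = 0.997.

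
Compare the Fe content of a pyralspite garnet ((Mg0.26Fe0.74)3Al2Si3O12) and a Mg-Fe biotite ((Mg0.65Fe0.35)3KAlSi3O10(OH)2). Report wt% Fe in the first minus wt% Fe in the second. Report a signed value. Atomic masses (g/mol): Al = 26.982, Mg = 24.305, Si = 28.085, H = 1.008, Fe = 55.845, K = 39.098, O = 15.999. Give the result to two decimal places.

First mineral: 123.976 g Fe in 473.141 g formula = 26.20 wt% Fe.
Second mineral: 58.637 g Fe in 450.371 g formula = 13.02 wt% Fe.
26.20% − 13.02% gives a difference of 13.18 percentage points.

13.18 percentage points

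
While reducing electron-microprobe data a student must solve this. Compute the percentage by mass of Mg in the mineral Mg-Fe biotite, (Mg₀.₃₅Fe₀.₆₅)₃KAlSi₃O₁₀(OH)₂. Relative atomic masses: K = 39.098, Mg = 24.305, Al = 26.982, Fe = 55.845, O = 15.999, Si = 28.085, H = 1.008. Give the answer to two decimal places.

Formula mass = 1.05×24.305 + 1.95×55.845 + 1×39.098 + 1×26.982 + 3×28.085 + 12×15.999 + 2×1.008 = 478.757 g/mol, of which 25.520 g is Mg.
So Mg makes up 25.520/478.757 = 0.0533 of the mass, i.e. 5.33%.

5.33 mass %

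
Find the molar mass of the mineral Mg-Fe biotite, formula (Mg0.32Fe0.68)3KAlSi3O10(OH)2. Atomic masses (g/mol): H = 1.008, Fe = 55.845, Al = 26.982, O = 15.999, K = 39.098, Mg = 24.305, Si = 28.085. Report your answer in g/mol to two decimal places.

M = 0.96(24.305) + 2.04(55.845) + 1(39.098) + 1(26.982) + 3(28.085) + 12(15.999) + 2(1.008)

481.60 g/mol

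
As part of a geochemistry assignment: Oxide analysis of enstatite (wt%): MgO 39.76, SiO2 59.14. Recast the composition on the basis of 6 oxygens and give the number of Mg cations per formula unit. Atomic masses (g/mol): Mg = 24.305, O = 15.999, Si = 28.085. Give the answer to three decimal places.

MgO: 39.76/40.304 = 0.98650 mol → 0.98650 mol Mg, 0.98650 mol O.
SiO2: 59.14/60.083 = 0.98431 mol → 0.98431 mol Si, 1.96862 mol O.
Total oxygen = 2.95512 mol. Normalization factor = 6/2.95512 = 2.03037.
Mg per 6 O = 0.98650 × 2.03037 = 2.003.

2.003 Mg apfu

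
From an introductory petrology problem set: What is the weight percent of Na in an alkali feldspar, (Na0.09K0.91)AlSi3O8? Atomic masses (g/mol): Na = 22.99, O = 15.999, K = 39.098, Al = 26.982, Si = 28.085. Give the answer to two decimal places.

Molar mass of (Na0.09K0.91)AlSi3O8: 0.09*22.99 + 0.91*39.098 + 1*26.982 + 3*28.085 + 8*15.999 = 276.877 g/mol.
Mass of Na per formula unit: 0.09 × 22.99 = 2.069 g.
Weight fraction Na = 2.069 / 276.877 = 0.0075.

0.75 weight percent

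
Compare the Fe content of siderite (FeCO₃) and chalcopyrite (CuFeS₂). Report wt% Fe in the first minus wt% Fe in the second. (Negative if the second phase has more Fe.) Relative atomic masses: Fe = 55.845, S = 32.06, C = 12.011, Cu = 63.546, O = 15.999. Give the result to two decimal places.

M(FeCO₃) = 115.853 g/mol, so wt% Fe = 55.845/115.853 × 100 = 48.20%.
M(CuFeS₂) = 183.511 g/mol, so wt% Fe = 55.845/183.511 × 100 = 30.43%.
48.20 − 30.43 = 17.77 pp.

17.77 percentage points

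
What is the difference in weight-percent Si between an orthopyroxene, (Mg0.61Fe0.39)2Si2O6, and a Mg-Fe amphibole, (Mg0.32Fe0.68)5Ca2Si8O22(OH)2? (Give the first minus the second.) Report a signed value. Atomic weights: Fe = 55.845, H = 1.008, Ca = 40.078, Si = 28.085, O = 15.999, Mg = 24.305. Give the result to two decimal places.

First mineral: 56.170 g Si in 225.375 g formula = 24.92 wt% Si.
Second mineral: 224.680 g Si in 919.589 g formula = 24.43 wt% Si.
24.92% − 24.43% gives a difference of 0.49 percentage points.

0.49 percentage points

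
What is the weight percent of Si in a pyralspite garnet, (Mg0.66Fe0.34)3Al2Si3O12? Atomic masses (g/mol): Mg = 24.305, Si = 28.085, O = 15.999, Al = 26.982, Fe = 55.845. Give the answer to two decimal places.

19.36 mass %

Formula mass = 1.98·24.305 + 1.02·55.845 + 2·26.982 + 3·28.085 + 12·15.999 = 435.293 g/mol, of which 84.255 g is Si.
So Si makes up 84.255/435.293 = 0.1936 of the mass, i.e. 19.36%.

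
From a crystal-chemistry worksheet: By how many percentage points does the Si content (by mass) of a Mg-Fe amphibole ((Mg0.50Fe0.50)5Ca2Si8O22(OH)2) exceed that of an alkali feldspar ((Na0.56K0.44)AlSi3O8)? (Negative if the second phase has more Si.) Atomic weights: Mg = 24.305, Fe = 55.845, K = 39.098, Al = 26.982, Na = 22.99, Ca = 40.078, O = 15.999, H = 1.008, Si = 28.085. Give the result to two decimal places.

Si in (Mg0.50Fe0.50)5Ca2Si8O22(OH)2: molar mass 891.203 g/mol; 8×28.085 = 224.680 g → 25.21 wt%.
Si in (Na0.56K0.44)AlSi3O8: molar mass 269.307 g/mol; 3×28.085 = 84.255 g → 31.29 wt%.
Difference = 25.21 − 31.29 = -6.08 percentage points.

-6.08 percentage points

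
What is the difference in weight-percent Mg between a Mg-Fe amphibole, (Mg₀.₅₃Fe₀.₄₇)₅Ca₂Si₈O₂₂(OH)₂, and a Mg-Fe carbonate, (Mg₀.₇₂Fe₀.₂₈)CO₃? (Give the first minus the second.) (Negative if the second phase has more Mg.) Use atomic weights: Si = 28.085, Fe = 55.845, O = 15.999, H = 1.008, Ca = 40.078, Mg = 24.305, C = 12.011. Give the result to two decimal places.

-11.52 percentage points

M((Mg₀.₅₃Fe₀.₄₇)₅Ca₂Si₈O₂₂(OH)₂) = 886.472 g/mol, so wt% Mg = 64.408/886.472 × 100 = 7.27%.
M((Mg₀.₇₂Fe₀.₂₈)CO₃) = 93.144 g/mol, so wt% Mg = 17.500/93.144 × 100 = 18.79%.
7.27 − 18.79 = -11.52 pp.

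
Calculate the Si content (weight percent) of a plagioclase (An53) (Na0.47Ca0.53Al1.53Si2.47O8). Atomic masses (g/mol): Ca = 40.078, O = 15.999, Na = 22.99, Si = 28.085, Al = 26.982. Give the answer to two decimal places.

M(Na0.47Ca0.53Al1.53Si2.47O8) = 270.691 g/mol.
Si contributes 2.47 × 28.085 = 69.370 g per mole.
69.370/270.691 = 0.2563 → 25.63%.

25.63 weight percent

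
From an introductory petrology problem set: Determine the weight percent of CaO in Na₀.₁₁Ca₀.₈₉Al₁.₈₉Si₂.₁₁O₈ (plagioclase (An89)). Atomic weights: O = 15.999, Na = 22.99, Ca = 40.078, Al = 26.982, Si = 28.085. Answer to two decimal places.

Formula mass = 276.446 g/mol.
0.89 Ca → 0.8900 mol CaO per formula unit; M(CaO) = 56.077, so CaO mass = 49.909 g.
49.909/276.446 × 100 = 18.05 wt%.

18.05 wt%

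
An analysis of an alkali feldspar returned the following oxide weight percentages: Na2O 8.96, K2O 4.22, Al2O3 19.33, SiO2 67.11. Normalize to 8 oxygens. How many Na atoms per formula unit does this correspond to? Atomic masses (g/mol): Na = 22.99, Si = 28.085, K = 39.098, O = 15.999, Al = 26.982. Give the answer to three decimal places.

0.773 Na apfu

8.96 wt% Na2O ÷ 61.979 g/mol = 0.14457 mol, giving 0.28914 Na and 0.14457 O.
4.22 wt% K2O ÷ 94.195 g/mol = 0.04480 mol, giving 0.08960 K and 0.04480 O.
19.33 wt% Al2O3 ÷ 101.961 g/mol = 0.18958 mol, giving 0.37916 Al and 0.56874 O.
67.11 wt% SiO2 ÷ 60.083 g/mol = 1.11695 mol, giving 1.11695 Si and 2.23390 O.
Oxygen sums to 2.99201; scaling by 8/2.99201 = 2.67379 puts the formula on 8 O.
Na: 0.28914 × 2.67379 = 0.773 atoms per formula unit.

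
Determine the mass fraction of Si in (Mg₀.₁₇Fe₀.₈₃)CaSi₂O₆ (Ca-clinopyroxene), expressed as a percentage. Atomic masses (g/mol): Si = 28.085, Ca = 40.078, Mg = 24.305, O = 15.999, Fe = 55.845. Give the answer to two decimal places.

M((Mg₀.₁₇Fe₀.₈₃)CaSi₂O₆) = 242.725 g/mol.
Si contributes 2 × 28.085 = 56.170 g per mole.
56.170/242.725 = 0.2314 → 23.14%.

23.14 weight percent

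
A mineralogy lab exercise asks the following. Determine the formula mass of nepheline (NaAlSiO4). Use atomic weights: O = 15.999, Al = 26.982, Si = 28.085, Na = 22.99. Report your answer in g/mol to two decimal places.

Na: 1 × 22.99 = 22.9900
Al: 1 × 26.982 = 26.9820
Si: 1 × 28.085 = 28.0850
O: 4 × 15.999 = 63.9960
Summing the contributions gives the formula mass.

142.05 g/mol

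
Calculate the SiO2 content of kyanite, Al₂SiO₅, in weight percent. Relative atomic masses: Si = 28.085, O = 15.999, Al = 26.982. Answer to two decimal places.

37.08 wt%

M(Al₂SiO₅) = 162.044 g/mol; M(SiO2) = 60.083 g/mol.
Moles SiO2 per formula unit = 1 Si ÷ 1 = 1.0000.
SiO2 fraction = (1.0000 × 60.083) / 162.044 = 60.083/162.044 = 0.3708.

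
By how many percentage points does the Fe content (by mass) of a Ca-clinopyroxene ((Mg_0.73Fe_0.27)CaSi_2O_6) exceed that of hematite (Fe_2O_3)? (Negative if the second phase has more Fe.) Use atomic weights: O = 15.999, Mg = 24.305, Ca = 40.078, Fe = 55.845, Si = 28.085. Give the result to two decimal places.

-63.24 percentage points

M((Mg_0.73Fe_0.27)CaSi_2O_6) = 225.063 g/mol, so wt% Fe = 15.078/225.063 × 100 = 6.70%.
M(Fe_2O_3) = 159.687 g/mol, so wt% Fe = 111.690/159.687 × 100 = 69.94%.
6.70 − 69.94 = -63.24 pp.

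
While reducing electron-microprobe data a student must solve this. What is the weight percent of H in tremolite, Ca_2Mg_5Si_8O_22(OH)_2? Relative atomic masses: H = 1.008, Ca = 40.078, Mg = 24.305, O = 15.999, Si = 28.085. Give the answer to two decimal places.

0.25 mass %

Formula mass = 2*40.078 + 5*24.305 + 8*28.085 + 24*15.999 + 2*1.008 = 812.353 g/mol, of which 2.016 g is H.
So H makes up 2.016/812.353 = 0.0025 of the mass, i.e. 0.25%.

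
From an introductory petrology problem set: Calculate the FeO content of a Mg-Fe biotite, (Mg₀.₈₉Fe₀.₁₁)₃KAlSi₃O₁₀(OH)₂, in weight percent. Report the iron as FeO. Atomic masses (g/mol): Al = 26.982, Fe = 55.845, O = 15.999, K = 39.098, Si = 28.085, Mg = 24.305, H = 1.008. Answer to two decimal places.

5.54 wt%

M((Mg₀.₈₉Fe₀.₁₁)₃KAlSi₃O₁₀(OH)₂) = 427.662 g/mol; M(FeO) = 71.844 g/mol.
Moles FeO per formula unit = 0.33 Fe ÷ 1 = 0.3300.
FeO fraction = (0.3300 × 71.844) / 427.662 = 23.709/427.662 = 0.0554.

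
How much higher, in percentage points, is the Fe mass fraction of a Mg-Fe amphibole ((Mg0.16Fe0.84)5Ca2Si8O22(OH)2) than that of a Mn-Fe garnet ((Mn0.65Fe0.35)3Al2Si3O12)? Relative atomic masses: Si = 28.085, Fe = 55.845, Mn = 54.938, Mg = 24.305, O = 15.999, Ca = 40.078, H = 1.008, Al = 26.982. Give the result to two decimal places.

First mineral: 234.549 g Fe in 944.821 g formula = 24.82 wt% Fe.
Second mineral: 58.637 g Fe in 495.973 g formula = 11.82 wt% Fe.
24.82% − 11.82% gives a difference of 13.00 percentage points.

13.00 percentage points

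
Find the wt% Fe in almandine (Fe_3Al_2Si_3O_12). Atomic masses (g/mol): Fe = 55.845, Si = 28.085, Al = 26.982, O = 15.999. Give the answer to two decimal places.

M(Fe_3Al_2Si_3O_12) = 497.742 g/mol.
Fe contributes 3 × 55.845 = 167.535 g per mole.
167.535/497.742 = 0.3366 → 33.66%.

33.66 weight percent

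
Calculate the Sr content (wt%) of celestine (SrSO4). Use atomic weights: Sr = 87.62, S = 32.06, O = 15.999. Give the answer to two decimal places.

47.70 wt%

Formula mass = 1·87.62 + 1·32.06 + 4·15.999 = 183.676 g/mol, of which 87.620 g is Sr.
So Sr makes up 87.620/183.676 = 0.4770 of the mass, i.e. 47.70%.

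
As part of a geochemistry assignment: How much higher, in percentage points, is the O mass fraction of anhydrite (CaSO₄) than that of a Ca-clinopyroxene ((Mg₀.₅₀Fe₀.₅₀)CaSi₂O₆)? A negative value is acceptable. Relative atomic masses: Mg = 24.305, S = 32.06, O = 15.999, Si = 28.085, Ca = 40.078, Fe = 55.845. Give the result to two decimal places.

5.69 percentage points

O in CaSO₄: molar mass 136.134 g/mol; 4×15.999 = 63.996 g → 47.01 wt%.
O in (Mg₀.₅₀Fe₀.₅₀)CaSi₂O₆: molar mass 232.317 g/mol; 6×15.999 = 95.994 g → 41.32 wt%.
Difference = 47.01 − 41.32 = 5.69 percentage points.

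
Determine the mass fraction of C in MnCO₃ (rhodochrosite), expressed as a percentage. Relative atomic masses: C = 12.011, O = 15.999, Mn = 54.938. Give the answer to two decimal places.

10.45 mass %

Formula mass = 1×54.938 + 1×12.011 + 3×15.999 = 114.946 g/mol, of which 12.011 g is C.
So C makes up 12.011/114.946 = 0.1045 of the mass, i.e. 10.45%.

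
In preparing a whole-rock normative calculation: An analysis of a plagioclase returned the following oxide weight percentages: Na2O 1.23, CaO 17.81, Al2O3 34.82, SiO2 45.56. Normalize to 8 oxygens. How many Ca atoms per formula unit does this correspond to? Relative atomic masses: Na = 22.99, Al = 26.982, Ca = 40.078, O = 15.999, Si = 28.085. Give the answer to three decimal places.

0.883 Ca apfu

Na2O (M=61.979): mol = 0.01985; Na = 0.03970, O = 0.01985.
CaO (M=56.077): mol = 0.31760; Ca = 0.31760, O = 0.31760.
Al2O3 (M=101.961): mol = 0.34150; Al = 0.68300, O = 1.02450.
SiO2 (M=60.083): mol = 0.75828; Si = 0.75828, O = 1.51656.
ΣO = 2.87851; factor = 8/ΣO = 2.77922.
Ca apfu = 0.31760 × 2.77922 = 0.883.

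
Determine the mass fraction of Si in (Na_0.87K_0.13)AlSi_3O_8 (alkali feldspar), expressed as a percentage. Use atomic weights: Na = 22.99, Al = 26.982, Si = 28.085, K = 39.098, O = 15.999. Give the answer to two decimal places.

M((Na_0.87K_0.13)AlSi_3O_8) = 264.313 g/mol.
Si contributes 3 × 28.085 = 84.255 g per mole.
84.255/264.313 = 0.3188 → 31.88%.

31.88 wt%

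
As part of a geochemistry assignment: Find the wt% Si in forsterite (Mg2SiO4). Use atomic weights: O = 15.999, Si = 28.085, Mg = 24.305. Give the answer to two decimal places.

M(Mg2SiO4) = 140.691 g/mol.
Si contributes 1 × 28.085 = 28.085 g per mole.
28.085/140.691 = 0.1996 → 19.96%.

19.96 mass %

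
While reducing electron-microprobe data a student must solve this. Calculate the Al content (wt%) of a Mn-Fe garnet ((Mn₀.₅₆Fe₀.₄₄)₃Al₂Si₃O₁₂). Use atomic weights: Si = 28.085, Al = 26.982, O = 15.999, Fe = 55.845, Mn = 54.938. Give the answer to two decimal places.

10.88 wt%

M((Mn₀.₅₆Fe₀.₄₄)₃Al₂Si₃O₁₂) = 496.218 g/mol.
Al contributes 2 × 26.982 = 53.964 g per mole.
53.964/496.218 = 0.1088 → 10.88%.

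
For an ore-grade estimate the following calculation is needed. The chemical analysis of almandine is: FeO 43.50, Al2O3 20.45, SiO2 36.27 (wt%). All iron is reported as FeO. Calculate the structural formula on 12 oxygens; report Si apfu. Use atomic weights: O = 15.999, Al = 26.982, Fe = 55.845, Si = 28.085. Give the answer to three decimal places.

3.000 Si apfu

FeO: 43.50/71.844 = 0.60548 mol → 0.60548 mol Fe, 0.60548 mol O.
Al2O3: 20.45/101.961 = 0.20057 mol → 0.40114 mol Al, 0.60171 mol O.
SiO2: 36.27/60.083 = 0.60366 mol → 0.60366 mol Si, 1.20732 mol O.
Total oxygen = 2.41451 mol. Normalization factor = 12/2.41451 = 4.96995.
Si per 12 O = 0.60366 × 4.96995 = 3.000.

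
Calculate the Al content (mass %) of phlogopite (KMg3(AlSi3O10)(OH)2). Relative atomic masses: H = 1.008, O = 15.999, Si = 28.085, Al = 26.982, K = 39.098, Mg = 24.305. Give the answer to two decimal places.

6.47 mass %

M(KMg3(AlSi3O10)(OH)2) = 417.254 g/mol.
Al contributes 1 × 26.982 = 26.982 g per mole.
26.982/417.254 = 0.0647 → 6.47%.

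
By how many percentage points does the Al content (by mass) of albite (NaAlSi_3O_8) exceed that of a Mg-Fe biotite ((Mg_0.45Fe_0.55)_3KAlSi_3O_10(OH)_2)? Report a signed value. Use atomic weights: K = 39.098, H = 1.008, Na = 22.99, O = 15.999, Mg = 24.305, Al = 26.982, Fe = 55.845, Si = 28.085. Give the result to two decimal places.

4.54 percentage points

First mineral: 26.982 g Al in 262.219 g formula = 10.29 wt% Al.
Second mineral: 26.982 g Al in 469.295 g formula = 5.75 wt% Al.
10.29% − 5.75% gives a difference of 4.54 percentage points.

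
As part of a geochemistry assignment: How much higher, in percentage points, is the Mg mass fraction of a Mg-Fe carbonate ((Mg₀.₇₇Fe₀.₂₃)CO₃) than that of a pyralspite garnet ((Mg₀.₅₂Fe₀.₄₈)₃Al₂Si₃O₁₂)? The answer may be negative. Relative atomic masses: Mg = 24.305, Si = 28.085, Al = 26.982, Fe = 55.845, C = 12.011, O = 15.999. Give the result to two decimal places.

11.99 percentage points

Mg in (Mg₀.₇₇Fe₀.₂₃)CO₃: molar mass 91.567 g/mol; 0.77×24.305 = 18.715 g → 20.44 wt%.
Mg in (Mg₀.₅₂Fe₀.₄₈)₃Al₂Si₃O₁₂: molar mass 448.540 g/mol; 1.56×24.305 = 37.916 g → 8.45 wt%.
Difference = 20.44 − 8.45 = 11.99 percentage points.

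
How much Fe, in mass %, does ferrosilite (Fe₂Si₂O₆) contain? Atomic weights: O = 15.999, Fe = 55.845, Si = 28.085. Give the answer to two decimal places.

42.33 mass %

Molar mass of Fe₂Si₂O₆: 2·55.845 + 2·28.085 + 6·15.999 = 263.854 g/mol.
Mass of Fe per formula unit: 2 × 55.845 = 111.690 g.
Weight fraction Fe = 111.690 / 263.854 = 0.4233.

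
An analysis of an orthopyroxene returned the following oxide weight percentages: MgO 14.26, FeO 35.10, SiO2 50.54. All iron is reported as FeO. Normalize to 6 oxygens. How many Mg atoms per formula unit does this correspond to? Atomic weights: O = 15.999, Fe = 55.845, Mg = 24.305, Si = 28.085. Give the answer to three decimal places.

0.841 Mg apfu

MgO: 14.26/40.304 = 0.35381 mol → 0.35381 mol Mg, 0.35381 mol O.
FeO: 35.10/71.844 = 0.48856 mol → 0.48856 mol Fe, 0.48856 mol O.
SiO2: 50.54/60.083 = 0.84117 mol → 0.84117 mol Si, 1.68234 mol O.
Total oxygen = 2.52471 mol. Normalization factor = 6/2.52471 = 2.37651.
Mg per 6 O = 0.35381 × 2.37651 = 0.841.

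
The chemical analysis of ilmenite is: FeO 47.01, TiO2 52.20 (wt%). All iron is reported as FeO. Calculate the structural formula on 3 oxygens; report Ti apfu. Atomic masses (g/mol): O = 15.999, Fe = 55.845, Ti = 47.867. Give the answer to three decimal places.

FeO (M=71.844): mol = 0.65433; Fe = 0.65433, O = 0.65433.
TiO2 (M=79.865): mol = 0.65360; Ti = 0.65360, O = 1.30720.
ΣO = 1.96153; factor = 3/ΣO = 1.52942.
Ti apfu = 0.65360 × 1.52942 = 1.000.

1.000 Ti apfu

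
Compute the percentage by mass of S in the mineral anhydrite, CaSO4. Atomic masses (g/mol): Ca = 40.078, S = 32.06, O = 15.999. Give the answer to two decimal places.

23.55 mass %

Formula mass = 1·40.078 + 1·32.06 + 4·15.999 = 136.134 g/mol, of which 32.060 g is S.
So S makes up 32.060/136.134 = 0.2355 of the mass, i.e. 23.55%.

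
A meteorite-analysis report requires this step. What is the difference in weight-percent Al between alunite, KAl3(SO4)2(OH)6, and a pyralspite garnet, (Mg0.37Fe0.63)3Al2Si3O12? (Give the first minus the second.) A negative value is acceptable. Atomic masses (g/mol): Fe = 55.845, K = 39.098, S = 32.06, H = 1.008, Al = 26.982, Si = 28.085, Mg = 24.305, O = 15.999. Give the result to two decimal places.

7.88 percentage points

M(KAl3(SO4)2(OH)6) = 414.198 g/mol, so wt% Al = 80.946/414.198 × 100 = 19.54%.
M((Mg0.37Fe0.63)3Al2Si3O12) = 462.733 g/mol, so wt% Al = 53.964/462.733 × 100 = 11.66%.
19.54 − 11.66 = 7.88 pp.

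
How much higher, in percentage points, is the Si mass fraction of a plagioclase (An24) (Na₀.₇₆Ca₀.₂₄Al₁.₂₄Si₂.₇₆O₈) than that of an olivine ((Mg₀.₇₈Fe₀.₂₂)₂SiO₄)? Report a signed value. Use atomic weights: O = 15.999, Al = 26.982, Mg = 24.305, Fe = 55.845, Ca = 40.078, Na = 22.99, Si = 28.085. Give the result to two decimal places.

First mineral: 77.515 g Si in 266.055 g formula = 29.13 wt% Si.
Second mineral: 28.085 g Si in 154.569 g formula = 18.17 wt% Si.
29.13% − 18.17% gives a difference of 10.96 percentage points.

10.96 percentage points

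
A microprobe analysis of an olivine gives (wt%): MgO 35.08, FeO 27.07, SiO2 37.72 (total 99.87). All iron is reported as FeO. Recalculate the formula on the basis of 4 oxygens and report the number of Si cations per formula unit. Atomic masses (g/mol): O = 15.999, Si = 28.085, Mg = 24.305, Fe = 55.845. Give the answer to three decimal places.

1.003 Si apfu

35.08 wt% MgO ÷ 40.304 g/mol = 0.87039 mol, giving 0.87039 Mg and 0.87039 O.
27.07 wt% FeO ÷ 71.844 g/mol = 0.37679 mol, giving 0.37679 Fe and 0.37679 O.
37.72 wt% SiO2 ÷ 60.083 g/mol = 0.62780 mol, giving 0.62780 Si and 1.25560 O.
Oxygen sums to 2.50278; scaling by 4/2.50278 = 1.59822 puts the formula on 4 O.
Si: 0.62780 × 1.59822 = 1.003 atoms per formula unit.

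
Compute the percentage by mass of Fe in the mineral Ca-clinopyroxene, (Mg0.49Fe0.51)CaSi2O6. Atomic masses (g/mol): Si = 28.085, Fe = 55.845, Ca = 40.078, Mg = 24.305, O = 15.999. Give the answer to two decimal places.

12.24 wt%

Formula mass = 0.49·24.305 + 0.51·55.845 + 1·40.078 + 2·28.085 + 6·15.999 = 232.632 g/mol, of which 28.481 g is Fe.
So Fe makes up 28.481/232.632 = 0.1224 of the mass, i.e. 12.24%.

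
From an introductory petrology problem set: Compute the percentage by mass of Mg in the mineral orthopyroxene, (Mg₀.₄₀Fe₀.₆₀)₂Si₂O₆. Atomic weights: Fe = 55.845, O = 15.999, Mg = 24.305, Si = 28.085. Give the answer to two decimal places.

M((Mg₀.₄₀Fe₀.₆₀)₂Si₂O₆) = 238.622 g/mol.
Mg contributes 0.80 × 24.305 = 19.444 g per mole.
19.444/238.622 = 0.0815 → 8.15%.

8.15 mass %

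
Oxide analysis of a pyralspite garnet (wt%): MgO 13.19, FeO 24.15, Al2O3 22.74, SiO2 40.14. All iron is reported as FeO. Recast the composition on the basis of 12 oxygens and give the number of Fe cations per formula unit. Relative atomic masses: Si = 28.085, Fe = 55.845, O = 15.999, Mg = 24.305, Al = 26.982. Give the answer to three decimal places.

1.512 Fe apfu

13.19 wt% MgO ÷ 40.304 g/mol = 0.32726 mol, giving 0.32726 Mg and 0.32726 O.
24.15 wt% FeO ÷ 71.844 g/mol = 0.33614 mol, giving 0.33614 Fe and 0.33614 O.
22.74 wt% Al2O3 ÷ 101.961 g/mol = 0.22303 mol, giving 0.44606 Al and 0.66909 O.
40.14 wt% SiO2 ÷ 60.083 g/mol = 0.66808 mol, giving 0.66808 Si and 1.33616 O.
Oxygen sums to 2.66865; scaling by 12/2.66865 = 4.49666 puts the formula on 12 O.
Fe: 0.33614 × 4.49666 = 1.512 atoms per formula unit.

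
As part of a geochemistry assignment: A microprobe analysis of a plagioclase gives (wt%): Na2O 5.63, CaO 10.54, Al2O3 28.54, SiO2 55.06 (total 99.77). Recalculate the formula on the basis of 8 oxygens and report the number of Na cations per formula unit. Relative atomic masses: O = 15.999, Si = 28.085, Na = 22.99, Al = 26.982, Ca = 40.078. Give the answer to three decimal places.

Na2O: 5.63/61.979 = 0.09084 mol → 0.18168 mol Na, 0.09084 mol O.
CaO: 10.54/56.077 = 0.18796 mol → 0.18796 mol Ca, 0.18796 mol O.
Al2O3: 28.54/101.961 = 0.27991 mol → 0.55982 mol Al, 0.83973 mol O.
SiO2: 55.06/60.083 = 0.91640 mol → 0.91640 mol Si, 1.83280 mol O.
Total oxygen = 2.95133 mol. Normalization factor = 8/2.95133 = 2.71064.
Na per 8 O = 0.18168 × 2.71064 = 0.492.

0.492 Na apfu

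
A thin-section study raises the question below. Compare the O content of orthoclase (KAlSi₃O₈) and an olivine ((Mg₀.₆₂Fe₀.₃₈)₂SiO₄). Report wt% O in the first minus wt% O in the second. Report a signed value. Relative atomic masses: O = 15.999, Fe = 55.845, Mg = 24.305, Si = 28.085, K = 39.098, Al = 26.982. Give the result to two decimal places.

7.12 percentage points

M(KAlSi₃O₈) = 278.327 g/mol, so wt% O = 127.992/278.327 × 100 = 45.99%.
M((Mg₀.₆₂Fe₀.₃₈)₂SiO₄) = 164.661 g/mol, so wt% O = 63.996/164.661 × 100 = 38.87%.
45.99 − 38.87 = 7.12 pp.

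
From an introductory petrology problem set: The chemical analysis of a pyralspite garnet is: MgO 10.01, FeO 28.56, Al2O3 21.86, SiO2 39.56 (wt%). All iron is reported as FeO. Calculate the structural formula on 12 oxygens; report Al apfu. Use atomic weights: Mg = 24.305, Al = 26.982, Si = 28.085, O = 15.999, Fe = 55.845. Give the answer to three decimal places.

1.975 Al apfu

MgO (M=40.304): mol = 0.24836; Mg = 0.24836, O = 0.24836.
FeO (M=71.844): mol = 0.39753; Fe = 0.39753, O = 0.39753.
Al2O3 (M=101.961): mol = 0.21440; Al = 0.42880, O = 0.64320.
SiO2 (M=60.083): mol = 0.65842; Si = 0.65842, O = 1.31684.
ΣO = 2.60593; factor = 12/ΣO = 4.60488.
Al apfu = 0.42880 × 4.60488 = 1.975.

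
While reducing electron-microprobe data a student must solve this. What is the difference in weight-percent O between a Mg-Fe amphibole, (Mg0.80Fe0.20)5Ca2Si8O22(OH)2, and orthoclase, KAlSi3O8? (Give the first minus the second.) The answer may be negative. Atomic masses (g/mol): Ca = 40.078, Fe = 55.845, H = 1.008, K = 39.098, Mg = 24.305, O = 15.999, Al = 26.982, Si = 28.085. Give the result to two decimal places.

-0.49 percentage points

First mineral: 383.976 g O in 843.893 g formula = 45.50 wt% O.
Second mineral: 127.992 g O in 278.327 g formula = 45.99 wt% O.
45.50% − 45.99% gives a difference of -0.49 percentage points.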